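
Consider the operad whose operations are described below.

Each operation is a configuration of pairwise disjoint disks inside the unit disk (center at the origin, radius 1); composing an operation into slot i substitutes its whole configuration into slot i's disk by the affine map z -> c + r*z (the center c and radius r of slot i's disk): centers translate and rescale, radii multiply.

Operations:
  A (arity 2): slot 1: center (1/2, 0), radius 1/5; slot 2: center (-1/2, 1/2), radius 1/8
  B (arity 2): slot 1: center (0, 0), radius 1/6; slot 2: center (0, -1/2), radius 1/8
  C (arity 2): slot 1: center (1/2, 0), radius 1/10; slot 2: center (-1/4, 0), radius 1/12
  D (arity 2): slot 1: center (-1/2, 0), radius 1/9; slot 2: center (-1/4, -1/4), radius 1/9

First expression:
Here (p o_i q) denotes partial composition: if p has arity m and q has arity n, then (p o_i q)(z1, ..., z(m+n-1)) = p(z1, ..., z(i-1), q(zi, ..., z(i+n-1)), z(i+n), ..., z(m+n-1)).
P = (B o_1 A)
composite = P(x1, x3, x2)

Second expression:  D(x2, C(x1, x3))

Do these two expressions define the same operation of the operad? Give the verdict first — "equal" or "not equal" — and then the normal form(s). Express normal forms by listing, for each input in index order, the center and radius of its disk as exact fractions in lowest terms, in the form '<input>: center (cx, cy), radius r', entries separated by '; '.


In normal form, the first expression is x1: center (1/12, 0), radius 1/30; x2: center (0, -1/2), radius 1/8; x3: center (-1/12, 1/12), radius 1/48
In normal form, the second expression is x1: center (-7/36, -1/4), radius 1/90; x2: center (-1/2, 0), radius 1/9; x3: center (-5/18, -1/4), radius 1/108
Different reductions; not equal.

not equal; the first gives x1: center (1/12, 0), radius 1/30; x2: center (0, -1/2), radius 1/8; x3: center (-1/12, 1/12), radius 1/48 and the second x1: center (-7/36, -1/4), radius 1/90; x2: center (-1/2, 0), radius 1/9; x3: center (-5/18, -1/4), radius 1/108


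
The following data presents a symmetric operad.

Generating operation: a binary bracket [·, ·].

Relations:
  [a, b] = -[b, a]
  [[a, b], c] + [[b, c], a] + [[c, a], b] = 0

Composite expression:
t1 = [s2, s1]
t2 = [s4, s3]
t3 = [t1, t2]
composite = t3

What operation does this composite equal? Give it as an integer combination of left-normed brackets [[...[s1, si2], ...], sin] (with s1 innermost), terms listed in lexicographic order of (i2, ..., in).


[[[s1, s2], s3], s4] - [[[s1, s2], s4], s3]


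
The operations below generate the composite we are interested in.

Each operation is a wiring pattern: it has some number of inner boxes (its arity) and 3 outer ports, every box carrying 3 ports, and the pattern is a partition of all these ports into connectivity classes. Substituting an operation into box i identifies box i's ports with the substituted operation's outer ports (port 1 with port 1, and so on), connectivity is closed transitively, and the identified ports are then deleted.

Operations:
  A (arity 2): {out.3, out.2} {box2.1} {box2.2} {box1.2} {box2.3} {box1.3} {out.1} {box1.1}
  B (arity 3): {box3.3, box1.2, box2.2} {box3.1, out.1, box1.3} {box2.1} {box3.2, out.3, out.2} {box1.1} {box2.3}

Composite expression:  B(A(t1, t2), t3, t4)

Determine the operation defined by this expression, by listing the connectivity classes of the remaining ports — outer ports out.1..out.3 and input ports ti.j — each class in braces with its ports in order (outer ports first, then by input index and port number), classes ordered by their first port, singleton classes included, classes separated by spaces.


{out.1, t3.2, t4.1, t4.3} {out.2, out.3, t4.2} {t1.1} {t1.2} {t1.3} {t2.1} {t2.2} {t2.3} {t3.1} {t3.3}

Reachability decides: close wires over B-identified ports.
after A, the pattern on (t1, t2) reads {out.1} {out.2, out.3} {t1.1} {t1.2} {t1.3} {t2.1} {t2.2} {t2.3} (out.j = its outer ports)
after B, the pattern on (t1, t2, t3, t4) reads {out.1, t3.2, t4.1, t4.3} {out.2, out.3, t4.2} {t1.1} {t1.2} {t1.3} {t2.1} {t2.2} {t2.3} {t3.1} {t3.3} (out.j = its outer ports)


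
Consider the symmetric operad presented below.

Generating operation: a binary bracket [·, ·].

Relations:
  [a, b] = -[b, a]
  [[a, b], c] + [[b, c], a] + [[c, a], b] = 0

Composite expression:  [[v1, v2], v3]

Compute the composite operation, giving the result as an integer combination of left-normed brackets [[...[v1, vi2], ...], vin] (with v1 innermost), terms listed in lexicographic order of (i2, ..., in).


[[v1, v2], v3]

In the tensor algebra, words opening v1 carry the v1-anchored form.
Composite bracket: [[v1, v2], v3]
The bracket unfolds into 4 signed words via [a, b] = ab - ba (2^2 = 4).
Keep just the words that open with v1:
  sign of v1v2v3 is +1, so it contributes +[[v1, v2], v3]


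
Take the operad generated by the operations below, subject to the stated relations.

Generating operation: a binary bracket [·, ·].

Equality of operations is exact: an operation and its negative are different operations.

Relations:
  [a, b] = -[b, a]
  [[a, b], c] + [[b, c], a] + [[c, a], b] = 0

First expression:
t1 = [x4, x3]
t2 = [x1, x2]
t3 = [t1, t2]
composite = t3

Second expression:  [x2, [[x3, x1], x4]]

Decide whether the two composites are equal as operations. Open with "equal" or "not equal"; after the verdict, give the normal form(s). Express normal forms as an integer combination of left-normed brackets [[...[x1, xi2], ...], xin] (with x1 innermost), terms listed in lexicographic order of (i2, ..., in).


not equal — first [[[x1, x2], x3], x4] - [[[x1, x2], x4], x3], second [[[x1, x3], x4], x2]

The first expression, normalized: [[[x1, x2], x3], x4] - [[[x1, x2], x4], x3]
The second expression, normalized: [[[x1, x3], x4], x2]
The forms do not match — not equal.


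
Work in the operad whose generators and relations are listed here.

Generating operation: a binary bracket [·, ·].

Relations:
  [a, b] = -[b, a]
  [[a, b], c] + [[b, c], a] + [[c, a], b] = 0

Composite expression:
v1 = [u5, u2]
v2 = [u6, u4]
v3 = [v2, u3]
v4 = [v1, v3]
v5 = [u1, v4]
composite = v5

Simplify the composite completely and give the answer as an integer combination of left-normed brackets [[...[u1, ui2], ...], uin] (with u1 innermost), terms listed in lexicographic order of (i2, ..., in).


Antisymmetry and Jacobi reduce to u1-anchored left-normed brackets.
Composite bracket: [u1, [[u5, u2], [[u6, u4], u3]]]
Applying ab - ba throughout gives 32 signed words (2^5 = 32).
Keep just the words that open with u1:
  u1u2u5u3u4u6 (sign -1) contributes -[[[[[u1, u2], u5], u3], u4], u6]
  u1u2u5u3u6u4 (sign +1) contributes +[[[[[u1, u2], u5], u3], u6], u4]
  u1u2u5u4u6u3 (sign +1) contributes +[[[[[u1, u2], u5], u4], u6], u3]
  u1u2u5u6u4u3 (sign -1) contributes -[[[[[u1, u2], u5], u6], u4], u3]
  u1u3u4u6u2u5 (sign +1) contributes +[[[[[u1, u3], u4], u6], u2], u5]
  u1u3u4u6u5u2 (sign -1) contributes -[[[[[u1, u3], u4], u6], u5], u2]
  u1u3u6u4u2u5 (sign -1) contributes -[[[[[u1, u3], u6], u4], u2], u5]
  u1u3u6u4u5u2 (sign +1) contributes +[[[[[u1, u3], u6], u4], u5], u2]
  u1u4u6u3u2u5 (sign -1) contributes -[[[[[u1, u4], u6], u3], u2], u5]
  u1u4u6u3u5u2 (sign +1) contributes +[[[[[u1, u4], u6], u3], u5], u2]
  u1u5u2u3u4u6 (sign +1) contributes +[[[[[u1, u5], u2], u3], u4], u6]
  u1u5u2u3u6u4 (sign -1) contributes -[[[[[u1, u5], u2], u3], u6], u4]
  u1u5u2u4u6u3 (sign -1) contributes -[[[[[u1, u5], u2], u4], u6], u3]
  u1u5u2u6u4u3 (sign +1) contributes +[[[[[u1, u5], u2], u6], u4], u3]
  u1u6u4u3u2u5 (sign +1) contributes +[[[[[u1, u6], u4], u3], u2], u5]
  u1u6u4u3u5u2 (sign -1) contributes -[[[[[u1, u6], u4], u3], u5], u2]

-[[[[[u1, u2], u5], u3], u4], u6] + [[[[[u1, u2], u5], u3], u6], u4] + [[[[[u1, u2], u5], u4], u6], u3] - [[[[[u1, u2], u5], u6], u4], u3] + [[[[[u1, u3], u4], u6], u2], u5] - [[[[[u1, u3], u4], u6], u5], u2] - [[[[[u1, u3], u6], u4], u2], u5] + [[[[[u1, u3], u6], u4], u5], u2] - [[[[[u1, u4], u6], u3], u2], u5] + [[[[[u1, u4], u6], u3], u5], u2] + [[[[[u1, u5], u2], u3], u4], u6] - [[[[[u1, u5], u2], u3], u6], u4] - [[[[[u1, u5], u2], u4], u6], u3] + [[[[[u1, u5], u2], u6], u4], u3] + [[[[[u1, u6], u4], u3], u2], u5] - [[[[[u1, u6], u4], u3], u5], u2]


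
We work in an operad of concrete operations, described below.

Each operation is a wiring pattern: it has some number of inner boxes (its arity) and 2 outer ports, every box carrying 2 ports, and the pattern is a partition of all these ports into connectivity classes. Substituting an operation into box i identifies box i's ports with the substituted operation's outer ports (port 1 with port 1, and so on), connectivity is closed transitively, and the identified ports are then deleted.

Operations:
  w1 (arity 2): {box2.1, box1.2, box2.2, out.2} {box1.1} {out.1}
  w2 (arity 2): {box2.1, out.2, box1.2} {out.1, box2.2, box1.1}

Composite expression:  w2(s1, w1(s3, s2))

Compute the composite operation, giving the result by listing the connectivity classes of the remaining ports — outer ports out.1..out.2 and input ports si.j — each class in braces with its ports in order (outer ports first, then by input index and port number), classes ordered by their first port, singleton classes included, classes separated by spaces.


{out.1, s1.1, s2.1, s2.2, s3.2} {out.2, s1.2} {s3.1}


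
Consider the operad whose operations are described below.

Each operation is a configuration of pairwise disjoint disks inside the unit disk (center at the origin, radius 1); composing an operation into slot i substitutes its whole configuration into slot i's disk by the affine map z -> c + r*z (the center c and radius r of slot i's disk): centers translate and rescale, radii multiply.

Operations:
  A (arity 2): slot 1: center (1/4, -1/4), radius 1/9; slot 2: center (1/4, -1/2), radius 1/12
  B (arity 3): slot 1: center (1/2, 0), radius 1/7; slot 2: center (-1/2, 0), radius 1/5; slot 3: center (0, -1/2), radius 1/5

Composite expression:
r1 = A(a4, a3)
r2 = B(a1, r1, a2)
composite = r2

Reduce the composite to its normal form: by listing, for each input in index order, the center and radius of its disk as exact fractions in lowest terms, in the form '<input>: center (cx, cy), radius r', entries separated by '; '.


a1: center (1/2, 0), radius 1/7; a2: center (0, -1/2), radius 1/5; a3: center (-9/20, -1/10), radius 1/60; a4: center (-9/20, -1/20), radius 1/45

Nesting under B composes maps z -> c + r*z down each a-path.
input a1: composing its 1 substitution step yields center (1/2, 0), radius 1/7
input a4: composing its 2 substitution steps yields center (-9/20, -1/20), radius 1/45
input a3: composing its 2 substitution steps yields center (-9/20, -1/10), radius 1/60
input a2: composing its 1 substitution step yields center (0, -1/2), radius 1/5


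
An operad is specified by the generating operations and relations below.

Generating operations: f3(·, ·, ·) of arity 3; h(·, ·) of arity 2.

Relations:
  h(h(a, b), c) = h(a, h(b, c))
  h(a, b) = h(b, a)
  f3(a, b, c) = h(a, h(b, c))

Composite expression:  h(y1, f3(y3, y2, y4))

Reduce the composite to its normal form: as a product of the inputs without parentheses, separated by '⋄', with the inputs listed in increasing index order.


y1 ⋄ y2 ⋄ y3 ⋄ y4

Both nesting and order wash out for h; what remains is which y's occur.
f3(y3, y2, y4) flattens to y3 ⋄ y2 ⋄ y4
h(y1, f3(y3, y2, y4)) flattens to y1 ⋄ y3 ⋄ y2 ⋄ y4
rearranged into index order: y1 ⋄ y2 ⋄ y3 ⋄ y4


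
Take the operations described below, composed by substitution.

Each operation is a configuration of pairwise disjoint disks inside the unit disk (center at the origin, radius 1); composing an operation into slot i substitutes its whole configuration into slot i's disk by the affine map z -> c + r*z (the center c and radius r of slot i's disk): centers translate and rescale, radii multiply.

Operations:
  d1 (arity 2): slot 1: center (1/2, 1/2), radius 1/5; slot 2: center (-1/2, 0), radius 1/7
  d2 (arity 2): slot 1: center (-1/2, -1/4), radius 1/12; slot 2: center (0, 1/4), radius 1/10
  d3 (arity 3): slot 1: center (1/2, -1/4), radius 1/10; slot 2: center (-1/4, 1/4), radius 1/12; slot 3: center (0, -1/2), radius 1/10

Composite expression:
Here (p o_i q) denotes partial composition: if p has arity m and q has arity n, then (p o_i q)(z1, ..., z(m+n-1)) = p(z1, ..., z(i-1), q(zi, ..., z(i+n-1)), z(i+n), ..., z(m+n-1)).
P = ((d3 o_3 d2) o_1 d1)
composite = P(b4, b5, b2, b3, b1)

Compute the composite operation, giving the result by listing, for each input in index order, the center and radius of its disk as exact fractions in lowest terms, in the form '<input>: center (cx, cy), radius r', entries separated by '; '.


b1: center (0, -19/40), radius 1/100; b2: center (-1/4, 1/4), radius 1/12; b3: center (-1/20, -21/40), radius 1/120; b4: center (11/20, -1/5), radius 1/50; b5: center (9/20, -1/4), radius 1/70

Below d3, radii multiply path by path; the b-disk centers shift.
input b4: applying the 2 nested substitutions gives center (11/20, -1/5), radius 1/50
input b5: applying the 2 nested substitutions gives center (9/20, -1/4), radius 1/70
input b2: applying the 1 nested substitution gives center (-1/4, 1/4), radius 1/12
input b3: applying the 2 nested substitutions gives center (-1/20, -21/40), radius 1/120
input b1: applying the 2 nested substitutions gives center (0, -19/40), radius 1/100


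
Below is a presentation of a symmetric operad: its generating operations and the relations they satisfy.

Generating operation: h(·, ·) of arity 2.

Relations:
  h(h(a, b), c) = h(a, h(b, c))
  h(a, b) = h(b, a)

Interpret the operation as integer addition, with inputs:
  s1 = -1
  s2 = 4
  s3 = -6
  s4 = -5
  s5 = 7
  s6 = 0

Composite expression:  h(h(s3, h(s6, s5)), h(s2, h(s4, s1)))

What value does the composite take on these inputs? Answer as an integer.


-1

h(s6, s5) = 7
h(s3, h(s6, s5)) = 1
h(s4, s1) = -6
h(s2, h(s4, s1)) = -2
h(h(s3, h(s6, s5)), h(s2, h(s4, s1))) = -1


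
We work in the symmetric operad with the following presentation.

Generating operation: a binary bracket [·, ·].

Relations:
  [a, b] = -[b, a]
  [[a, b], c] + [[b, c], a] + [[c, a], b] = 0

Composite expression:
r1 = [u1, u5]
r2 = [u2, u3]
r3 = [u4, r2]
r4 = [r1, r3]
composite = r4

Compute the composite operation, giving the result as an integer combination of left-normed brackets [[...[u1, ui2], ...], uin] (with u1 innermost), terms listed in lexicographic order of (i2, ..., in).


-[[[[u1, u5], u2], u3], u4] + [[[[u1, u5], u3], u2], u4] + [[[[u1, u5], u4], u2], u3] - [[[[u1, u5], u4], u3], u2]

Skip Jacobi rewriting: expand, keep u1-initial words, read off terms.
Composite bracket: [[u1, u5], [u4, [u2, u3]]]
Full expansion: 16 signed words from ab - ba (2^4 = 16).
Only words starting with u1 matter:
  from u1u5u2u3u4, sign -1: term -[[[[u1, u5], u2], u3], u4]
  from u1u5u3u2u4, sign +1: term +[[[[u1, u5], u3], u2], u4]
  from u1u5u4u2u3, sign +1: term +[[[[u1, u5], u4], u2], u3]
  from u1u5u4u3u2, sign -1: term -[[[[u1, u5], u4], u3], u2]


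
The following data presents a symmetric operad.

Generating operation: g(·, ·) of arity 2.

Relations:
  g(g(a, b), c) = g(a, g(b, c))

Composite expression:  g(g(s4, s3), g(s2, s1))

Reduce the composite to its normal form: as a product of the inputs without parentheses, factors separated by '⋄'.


s4 ⋄ s3 ⋄ s2 ⋄ s1

Key point: g is associative — brackets drop, the s-order remains.
g(s4, s3) collapses to s4 ⋄ s3
g(s2, s1) collapses to s2 ⋄ s1
g(g(s4, s3), g(s2, s1)) collapses to s4 ⋄ s3 ⋄ s2 ⋄ s1


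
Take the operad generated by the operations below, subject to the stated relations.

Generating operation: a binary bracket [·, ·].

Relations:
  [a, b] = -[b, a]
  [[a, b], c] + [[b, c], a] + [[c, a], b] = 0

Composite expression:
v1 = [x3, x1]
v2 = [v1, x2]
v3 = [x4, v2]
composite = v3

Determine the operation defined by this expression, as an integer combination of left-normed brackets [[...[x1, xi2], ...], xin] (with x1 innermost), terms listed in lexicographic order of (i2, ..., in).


[[[x1, x3], x2], x4]


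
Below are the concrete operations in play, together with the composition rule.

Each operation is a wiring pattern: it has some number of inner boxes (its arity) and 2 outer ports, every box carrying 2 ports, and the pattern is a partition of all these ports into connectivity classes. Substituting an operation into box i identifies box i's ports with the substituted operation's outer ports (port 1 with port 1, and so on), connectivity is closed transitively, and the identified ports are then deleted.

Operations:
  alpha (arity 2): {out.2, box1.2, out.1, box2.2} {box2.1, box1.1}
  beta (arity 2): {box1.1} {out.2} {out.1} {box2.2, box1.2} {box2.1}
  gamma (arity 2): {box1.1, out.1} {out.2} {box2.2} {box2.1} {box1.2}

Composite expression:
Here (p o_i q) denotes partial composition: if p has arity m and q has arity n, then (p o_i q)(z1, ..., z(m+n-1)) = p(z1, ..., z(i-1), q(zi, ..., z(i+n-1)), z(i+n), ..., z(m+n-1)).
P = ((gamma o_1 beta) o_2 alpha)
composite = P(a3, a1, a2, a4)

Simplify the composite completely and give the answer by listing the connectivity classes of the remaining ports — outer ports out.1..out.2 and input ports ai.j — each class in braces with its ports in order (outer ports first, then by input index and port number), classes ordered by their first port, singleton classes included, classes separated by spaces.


{out.1} {out.2} {a1.1, a2.1} {a1.2, a2.2, a3.2} {a3.1} {a4.1} {a4.2}

Two ports join when wires chain via gamma-identified ports.
after alpha, the pattern on (a1, a2) reads {out.1, out.2, a1.2, a2.2} {a1.1, a2.1} (out.j = its outer ports)
after beta, the pattern on (a3, a1, a2) reads {out.1} {out.2} {a1.1, a2.1} {a1.2, a2.2, a3.2} {a3.1} (out.j = its outer ports)
after gamma, the pattern on (a3, a1, a2, a4) reads {out.1} {out.2} {a1.1, a2.1} {a1.2, a2.2, a3.2} {a3.1} {a4.1} {a4.2} (out.j = its outer ports)


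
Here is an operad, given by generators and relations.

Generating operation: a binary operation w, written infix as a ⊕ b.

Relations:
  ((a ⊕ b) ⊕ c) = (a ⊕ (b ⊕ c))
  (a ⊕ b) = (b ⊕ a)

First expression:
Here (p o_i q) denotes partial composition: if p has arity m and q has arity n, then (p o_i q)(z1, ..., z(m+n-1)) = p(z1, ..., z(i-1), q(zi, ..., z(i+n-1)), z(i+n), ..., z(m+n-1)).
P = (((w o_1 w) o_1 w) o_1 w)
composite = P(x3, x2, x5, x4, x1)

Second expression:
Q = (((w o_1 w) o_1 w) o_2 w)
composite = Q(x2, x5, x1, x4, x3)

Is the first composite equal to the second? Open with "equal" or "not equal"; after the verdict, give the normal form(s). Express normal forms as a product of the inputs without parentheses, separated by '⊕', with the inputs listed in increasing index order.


Reducing the first expression gives x1 ⊕ x2 ⊕ x3 ⊕ x4 ⊕ x5
Reducing the second expression gives x1 ⊕ x2 ⊕ x3 ⊕ x4 ⊕ x5
One common form — equal.

equal: each reduces to x1 ⊕ x2 ⊕ x3 ⊕ x4 ⊕ x5


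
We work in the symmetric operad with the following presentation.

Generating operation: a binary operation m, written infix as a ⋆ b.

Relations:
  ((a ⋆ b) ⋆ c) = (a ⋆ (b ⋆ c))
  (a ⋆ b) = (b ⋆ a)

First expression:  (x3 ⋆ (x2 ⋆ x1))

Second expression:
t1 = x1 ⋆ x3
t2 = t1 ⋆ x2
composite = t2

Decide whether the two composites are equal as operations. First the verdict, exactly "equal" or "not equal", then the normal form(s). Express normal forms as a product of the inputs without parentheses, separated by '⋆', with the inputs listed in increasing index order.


equal; both compose to x1 ⋆ x2 ⋆ x3


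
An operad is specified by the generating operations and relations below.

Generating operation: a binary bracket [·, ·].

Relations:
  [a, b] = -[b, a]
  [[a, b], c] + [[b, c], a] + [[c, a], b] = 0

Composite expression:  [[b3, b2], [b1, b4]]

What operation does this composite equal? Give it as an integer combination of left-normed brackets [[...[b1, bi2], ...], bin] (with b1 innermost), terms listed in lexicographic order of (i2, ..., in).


A multilinear Lie element is pinned by b1-initial words (b1 innermost).
Composite bracket: [[b3, b2], [b1, b4]]
Each bracket splits as ab - ba, giving 8 signed words (2^3 = 8).
The b1-initial words carry the normal form:
  the word b1b4b2b3 carries sign +1 and contributes +[[[b1, b4], b2], b3]
  the word b1b4b3b2 carries sign -1 and contributes -[[[b1, b4], b3], b2]

[[[b1, b4], b2], b3] - [[[b1, b4], b3], b2]


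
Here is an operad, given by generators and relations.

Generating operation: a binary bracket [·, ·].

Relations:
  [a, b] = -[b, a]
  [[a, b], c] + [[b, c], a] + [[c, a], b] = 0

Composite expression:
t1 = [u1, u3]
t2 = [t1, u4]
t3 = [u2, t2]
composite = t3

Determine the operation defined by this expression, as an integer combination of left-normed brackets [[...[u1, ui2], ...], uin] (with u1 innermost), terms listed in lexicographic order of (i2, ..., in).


-[[[u1, u3], u4], u2]

A multilinear Lie element is pinned by u1-initial words (u1 innermost).
Composite bracket: [u2, [[u1, u3], u4]]
Under [a, b] = ab - ba we get 8 signed associative words (2^3 = 8).
Keep just the words that open with u1:
  sign of u1u3u4u2 is -1, so it contributes -[[[u1, u3], u4], u2]


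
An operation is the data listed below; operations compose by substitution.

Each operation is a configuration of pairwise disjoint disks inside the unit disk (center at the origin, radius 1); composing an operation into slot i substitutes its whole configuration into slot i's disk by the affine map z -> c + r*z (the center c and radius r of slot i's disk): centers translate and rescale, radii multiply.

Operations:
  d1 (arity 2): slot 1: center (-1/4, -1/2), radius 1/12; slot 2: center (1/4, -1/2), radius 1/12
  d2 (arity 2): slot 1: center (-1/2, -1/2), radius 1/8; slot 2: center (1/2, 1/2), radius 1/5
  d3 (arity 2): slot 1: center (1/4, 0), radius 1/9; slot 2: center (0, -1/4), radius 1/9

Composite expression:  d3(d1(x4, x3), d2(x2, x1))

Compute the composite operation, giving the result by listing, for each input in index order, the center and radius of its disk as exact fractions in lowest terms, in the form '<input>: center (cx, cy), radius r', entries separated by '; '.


Affine substitution under d3: radii multiply and x-centers shift.
tracing x4 down its 2-map path: center (2/9, -1/18), radius 1/108
tracing x3 down its 2-map path: center (5/18, -1/18), radius 1/108
tracing x2 down its 2-map path: center (-1/18, -11/36), radius 1/72
tracing x1 down its 2-map path: center (1/18, -7/36), radius 1/45

x1: center (1/18, -7/36), radius 1/45; x2: center (-1/18, -11/36), radius 1/72; x3: center (5/18, -1/18), radius 1/108; x4: center (2/9, -1/18), radius 1/108


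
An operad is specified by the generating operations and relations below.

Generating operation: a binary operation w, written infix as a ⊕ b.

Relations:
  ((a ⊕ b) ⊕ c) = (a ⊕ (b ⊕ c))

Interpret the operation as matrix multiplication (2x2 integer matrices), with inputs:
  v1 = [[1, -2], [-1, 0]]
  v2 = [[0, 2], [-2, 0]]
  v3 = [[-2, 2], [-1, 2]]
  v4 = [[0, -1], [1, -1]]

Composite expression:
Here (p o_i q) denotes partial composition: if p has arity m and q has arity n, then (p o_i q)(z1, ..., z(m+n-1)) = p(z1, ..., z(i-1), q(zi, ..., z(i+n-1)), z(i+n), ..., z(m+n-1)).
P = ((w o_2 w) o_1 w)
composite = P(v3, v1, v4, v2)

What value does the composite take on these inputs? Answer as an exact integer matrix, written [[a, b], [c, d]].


[[0, 8], [-2, 4]]

(v3 ⊕ v1) = [[-4, 4], [-3, 2]]
(v4 ⊕ v2) = [[2, 0], [2, 2]]
((v3 ⊕ v1) ⊕ (v4 ⊕ v2)) = [[0, 8], [-2, 4]]


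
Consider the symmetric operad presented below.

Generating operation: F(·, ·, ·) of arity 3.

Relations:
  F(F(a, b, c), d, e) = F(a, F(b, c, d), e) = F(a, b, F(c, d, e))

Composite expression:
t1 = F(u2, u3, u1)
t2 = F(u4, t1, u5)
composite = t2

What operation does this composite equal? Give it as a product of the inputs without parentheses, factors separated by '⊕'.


The F-tree's shape is irrelevant; the u-reading-order decides.
F(u2, u3, u1) flattens to u2 ⊕ u3 ⊕ u1
F(u4, F(u2, u3, u1), u5) flattens to u4 ⊕ u2 ⊕ u3 ⊕ u1 ⊕ u5

u4 ⊕ u2 ⊕ u3 ⊕ u1 ⊕ u5


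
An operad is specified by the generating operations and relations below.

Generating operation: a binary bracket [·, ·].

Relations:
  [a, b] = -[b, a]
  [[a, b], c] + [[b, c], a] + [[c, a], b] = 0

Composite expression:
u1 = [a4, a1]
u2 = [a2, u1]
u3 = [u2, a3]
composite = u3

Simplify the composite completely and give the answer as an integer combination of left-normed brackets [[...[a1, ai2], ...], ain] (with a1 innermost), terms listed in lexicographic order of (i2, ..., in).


[[[a1, a4], a2], a3]

Expand each bracket as ab - ba; the a1-initial words give the coefficients.
Composite bracket: [[a2, [a4, a1]], a3]
Under [a, b] = ab - ba we get 8 signed associative words (2^3 = 8).
Collect the words opening with a1:
  a1a4a2a3 (sign +1) contributes +[[[a1, a4], a2], a3]


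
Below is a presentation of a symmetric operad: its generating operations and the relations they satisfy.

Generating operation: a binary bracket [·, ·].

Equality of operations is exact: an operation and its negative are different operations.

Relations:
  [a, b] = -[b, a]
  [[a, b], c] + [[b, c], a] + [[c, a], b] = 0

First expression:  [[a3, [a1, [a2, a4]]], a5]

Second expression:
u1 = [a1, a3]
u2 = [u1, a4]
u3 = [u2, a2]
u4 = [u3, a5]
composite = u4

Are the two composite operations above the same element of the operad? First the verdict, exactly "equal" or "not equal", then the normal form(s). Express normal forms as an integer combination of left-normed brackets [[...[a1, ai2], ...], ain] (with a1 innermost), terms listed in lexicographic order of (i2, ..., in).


In normal form, the first expression is -[[[[a1, a2], a4], a3], a5] + [[[[a1, a4], a2], a3], a5]
In normal form, the second expression is [[[[a1, a3], a4], a2], a5]
The forms do not match — not equal.

not equal; first: -[[[[a1, a2], a4], a3], a5] + [[[[a1, a4], a2], a3], a5]; second: [[[[a1, a3], a4], a2], a5]


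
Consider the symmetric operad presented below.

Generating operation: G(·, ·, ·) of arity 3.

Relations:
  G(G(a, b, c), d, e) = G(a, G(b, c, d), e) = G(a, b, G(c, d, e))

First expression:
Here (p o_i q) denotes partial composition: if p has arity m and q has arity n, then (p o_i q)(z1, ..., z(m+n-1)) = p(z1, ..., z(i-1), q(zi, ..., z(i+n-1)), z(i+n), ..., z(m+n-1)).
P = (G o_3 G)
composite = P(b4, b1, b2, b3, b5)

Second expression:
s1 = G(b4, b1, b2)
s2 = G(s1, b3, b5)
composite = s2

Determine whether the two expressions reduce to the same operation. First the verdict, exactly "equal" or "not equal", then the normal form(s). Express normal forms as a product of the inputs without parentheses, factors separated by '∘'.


equal: each reduces to b4 ∘ b1 ∘ b2 ∘ b3 ∘ b5

The first expression reduces to b4 ∘ b1 ∘ b2 ∘ b3 ∘ b5
The second expression reduces to b4 ∘ b1 ∘ b2 ∘ b3 ∘ b5
Same normal form: equal.


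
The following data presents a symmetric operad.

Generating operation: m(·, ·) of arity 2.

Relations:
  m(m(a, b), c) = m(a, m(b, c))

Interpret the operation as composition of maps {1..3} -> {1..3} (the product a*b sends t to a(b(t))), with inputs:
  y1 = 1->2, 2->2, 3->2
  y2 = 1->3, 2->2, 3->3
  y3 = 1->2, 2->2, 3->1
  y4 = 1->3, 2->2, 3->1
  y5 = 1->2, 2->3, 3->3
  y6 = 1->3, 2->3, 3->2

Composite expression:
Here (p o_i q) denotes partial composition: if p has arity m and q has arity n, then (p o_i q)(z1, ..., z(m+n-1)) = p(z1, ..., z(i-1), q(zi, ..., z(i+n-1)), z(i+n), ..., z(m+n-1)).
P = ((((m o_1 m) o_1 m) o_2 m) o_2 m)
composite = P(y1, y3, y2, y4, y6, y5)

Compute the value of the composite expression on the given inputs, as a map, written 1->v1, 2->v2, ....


m(y3, y2) = 1->1, 2->2, 3->1
m(m(y3, y2), y4) = 1->1, 2->2, 3->1
m(y1, m(m(y3, y2), y4)) = 1->2, 2->2, 3->2
m(m(y1, m(m(y3, y2), y4)), y6) = 1->2, 2->2, 3->2
m(m(m(y1, m(m(y3, y2), y4)), y6), y5) = 1->2, 2->2, 3->2

1->2, 2->2, 3->2


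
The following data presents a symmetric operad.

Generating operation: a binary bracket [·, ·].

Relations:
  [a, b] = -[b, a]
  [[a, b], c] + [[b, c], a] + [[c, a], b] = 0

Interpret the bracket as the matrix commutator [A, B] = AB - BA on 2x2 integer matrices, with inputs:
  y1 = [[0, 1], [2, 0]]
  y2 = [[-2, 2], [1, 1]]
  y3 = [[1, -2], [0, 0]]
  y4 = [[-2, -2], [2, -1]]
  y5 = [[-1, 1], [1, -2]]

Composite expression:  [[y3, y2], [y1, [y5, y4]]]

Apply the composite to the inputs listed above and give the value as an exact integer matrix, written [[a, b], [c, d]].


[y3, y2] = [[-2, -4], [-1, 2]]
[y5, y4] = [[4, -1], [-3, -4]]
[y1, [y5, y4]] = [[-1, -8], [16, 1]]
[[y3, y2], [y1, [y5, y4]]] = [[-72, 24], [66, 72]]

[[-72, 24], [66, 72]]


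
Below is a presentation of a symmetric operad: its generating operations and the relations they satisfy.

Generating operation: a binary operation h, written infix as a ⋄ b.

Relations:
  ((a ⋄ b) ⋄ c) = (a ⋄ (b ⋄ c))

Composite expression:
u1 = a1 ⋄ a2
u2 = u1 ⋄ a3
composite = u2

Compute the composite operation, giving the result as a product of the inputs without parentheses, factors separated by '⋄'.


a1 ⋄ a2 ⋄ a3


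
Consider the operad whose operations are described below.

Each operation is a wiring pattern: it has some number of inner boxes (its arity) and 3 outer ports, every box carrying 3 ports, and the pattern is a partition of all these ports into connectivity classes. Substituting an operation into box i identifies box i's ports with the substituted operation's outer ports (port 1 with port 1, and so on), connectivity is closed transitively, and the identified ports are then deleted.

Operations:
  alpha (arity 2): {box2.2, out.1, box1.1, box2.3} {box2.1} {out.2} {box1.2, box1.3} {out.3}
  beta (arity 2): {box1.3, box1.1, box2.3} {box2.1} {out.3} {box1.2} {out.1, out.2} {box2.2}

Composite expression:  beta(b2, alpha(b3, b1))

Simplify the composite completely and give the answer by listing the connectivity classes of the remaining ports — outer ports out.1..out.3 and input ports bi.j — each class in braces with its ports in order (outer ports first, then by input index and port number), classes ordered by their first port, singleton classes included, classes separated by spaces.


Connectivity passes through glued beta-boundaries; trace each wire chain.
composing alpha on (b3, b1), with out.j its own outer ports: {out.1, b1.2, b1.3, b3.1} {out.2} {out.3} {b1.1} {b3.2, b3.3}
composing beta on (b2, b3, b1), with out.j its own outer ports: {out.1, out.2} {out.3} {b1.1} {b1.2, b1.3, b3.1} {b2.1, b2.3} {b2.2} {b3.2, b3.3}

{out.1, out.2} {out.3} {b1.1} {b1.2, b1.3, b3.1} {b2.1, b2.3} {b2.2} {b3.2, b3.3}


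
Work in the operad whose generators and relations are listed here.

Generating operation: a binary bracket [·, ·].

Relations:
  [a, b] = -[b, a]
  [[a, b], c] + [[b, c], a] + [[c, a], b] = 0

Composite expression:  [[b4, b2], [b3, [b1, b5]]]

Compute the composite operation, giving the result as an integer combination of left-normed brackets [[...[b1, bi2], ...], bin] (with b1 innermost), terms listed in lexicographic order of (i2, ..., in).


In the tensor algebra, words opening b1 carry the b1-anchored form.
Composite bracket: [[b4, b2], [b3, [b1, b5]]]
Under [a, b] = ab - ba we get 16 signed associative words (2^4 = 16).
Only words starting with b1 matter:
  from b1b5b3b2b4, sign -1: term -[[[[b1, b5], b3], b2], b4]
  from b1b5b3b4b2, sign +1: term +[[[[b1, b5], b3], b4], b2]

-[[[[b1, b5], b3], b2], b4] + [[[[b1, b5], b3], b4], b2]


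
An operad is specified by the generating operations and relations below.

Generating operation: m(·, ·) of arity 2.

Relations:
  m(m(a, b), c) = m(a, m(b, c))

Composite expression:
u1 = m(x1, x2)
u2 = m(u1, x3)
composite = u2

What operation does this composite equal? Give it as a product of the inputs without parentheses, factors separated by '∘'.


x1 ∘ x2 ∘ x3

Every regrouping of m is equal, so read the x-inputs in written order.
m(x1, x2) flattens to x1 ∘ x2
m(m(x1, x2), x3) flattens to x1 ∘ x2 ∘ x3


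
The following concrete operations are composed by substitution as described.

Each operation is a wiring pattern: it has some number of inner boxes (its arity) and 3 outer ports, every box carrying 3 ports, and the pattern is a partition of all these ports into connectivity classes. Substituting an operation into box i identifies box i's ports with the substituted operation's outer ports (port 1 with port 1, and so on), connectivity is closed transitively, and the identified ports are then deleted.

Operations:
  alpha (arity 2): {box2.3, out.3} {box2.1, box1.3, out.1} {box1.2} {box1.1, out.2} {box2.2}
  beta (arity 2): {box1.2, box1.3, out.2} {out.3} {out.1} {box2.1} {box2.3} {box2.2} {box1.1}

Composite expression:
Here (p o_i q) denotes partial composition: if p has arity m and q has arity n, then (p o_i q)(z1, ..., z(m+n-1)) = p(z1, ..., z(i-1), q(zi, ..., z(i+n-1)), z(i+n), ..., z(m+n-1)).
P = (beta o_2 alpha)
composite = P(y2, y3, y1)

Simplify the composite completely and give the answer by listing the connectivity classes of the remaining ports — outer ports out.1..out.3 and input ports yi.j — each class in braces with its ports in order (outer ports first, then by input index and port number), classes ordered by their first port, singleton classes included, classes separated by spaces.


{out.1} {out.2, y2.2, y2.3} {out.3} {y1.1, y3.3} {y1.2} {y1.3} {y2.1} {y3.1} {y3.2}

Substituting into beta glues patterns; closure does the rest.
after alpha, the pattern on (y3, y1) reads {out.1, y1.1, y3.3} {out.2, y3.1} {out.3, y1.3} {y1.2} {y3.2} (out.j = its outer ports)
after beta, the pattern on (y2, y3, y1) reads {out.1} {out.2, y2.2, y2.3} {out.3} {y1.1, y3.3} {y1.2} {y1.3} {y2.1} {y3.1} {y3.2} (out.j = its outer ports)


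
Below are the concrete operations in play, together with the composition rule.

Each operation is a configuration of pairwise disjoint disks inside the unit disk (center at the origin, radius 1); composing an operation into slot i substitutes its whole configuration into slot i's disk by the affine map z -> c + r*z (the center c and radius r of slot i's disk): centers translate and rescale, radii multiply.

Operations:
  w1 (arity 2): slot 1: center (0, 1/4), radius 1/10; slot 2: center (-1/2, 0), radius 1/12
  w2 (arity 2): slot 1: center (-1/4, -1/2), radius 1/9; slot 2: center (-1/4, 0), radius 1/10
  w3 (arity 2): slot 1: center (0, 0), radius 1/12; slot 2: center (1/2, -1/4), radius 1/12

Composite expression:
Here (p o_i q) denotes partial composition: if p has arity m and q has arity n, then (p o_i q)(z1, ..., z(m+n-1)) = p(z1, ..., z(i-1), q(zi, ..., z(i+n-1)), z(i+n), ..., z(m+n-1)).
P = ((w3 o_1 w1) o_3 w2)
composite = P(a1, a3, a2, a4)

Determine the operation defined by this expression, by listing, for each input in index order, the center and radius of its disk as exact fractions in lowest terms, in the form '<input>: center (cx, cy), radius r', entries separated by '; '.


a1: center (0, 1/48), radius 1/120; a2: center (23/48, -7/24), radius 1/108; a3: center (-1/24, 0), radius 1/144; a4: center (23/48, -1/4), radius 1/120

Nesting under w3 composes maps z -> c + r*z down each a-path.
a1: after 2 affine steps, its disk has center (0, 1/48), radius 1/120
a3: after 2 affine steps, its disk has center (-1/24, 0), radius 1/144
a2: after 2 affine steps, its disk has center (23/48, -7/24), radius 1/108
a4: after 2 affine steps, its disk has center (23/48, -1/4), radius 1/120


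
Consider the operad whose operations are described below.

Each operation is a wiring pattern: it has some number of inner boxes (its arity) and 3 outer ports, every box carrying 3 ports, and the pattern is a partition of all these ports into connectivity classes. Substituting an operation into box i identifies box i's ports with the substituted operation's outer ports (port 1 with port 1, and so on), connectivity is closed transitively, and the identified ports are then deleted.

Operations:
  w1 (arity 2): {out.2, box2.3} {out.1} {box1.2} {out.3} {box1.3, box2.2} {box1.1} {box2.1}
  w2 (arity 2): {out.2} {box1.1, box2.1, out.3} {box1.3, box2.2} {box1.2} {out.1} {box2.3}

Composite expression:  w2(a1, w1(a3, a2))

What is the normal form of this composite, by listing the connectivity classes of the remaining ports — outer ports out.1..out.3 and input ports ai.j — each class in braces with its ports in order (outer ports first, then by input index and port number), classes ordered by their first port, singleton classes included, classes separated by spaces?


{out.1} {out.2} {out.3, a1.1} {a1.2} {a1.3, a2.3} {a2.1} {a2.2, a3.3} {a3.1} {a3.2}

Connectivity passes through glued w2-boundaries; trace each wire chain.
composing w1 on (a3, a2), with out.j its own outer ports: {out.1} {out.2, a2.3} {out.3} {a2.1} {a2.2, a3.3} {a3.1} {a3.2}
composing w2 on (a1, a3, a2), with out.j its own outer ports: {out.1} {out.2} {out.3, a1.1} {a1.2} {a1.3, a2.3} {a2.1} {a2.2, a3.3} {a3.1} {a3.2}


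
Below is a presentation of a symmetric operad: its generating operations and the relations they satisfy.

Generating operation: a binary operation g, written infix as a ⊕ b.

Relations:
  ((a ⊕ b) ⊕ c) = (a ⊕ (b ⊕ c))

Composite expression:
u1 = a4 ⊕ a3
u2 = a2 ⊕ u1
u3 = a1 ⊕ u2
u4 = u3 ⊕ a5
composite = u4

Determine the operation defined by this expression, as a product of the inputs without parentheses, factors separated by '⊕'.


All parenthesizations of g agree; list the a-inputs left to right.
(a4 ⊕ a3) flattens to a4 ⊕ a3
(a2 ⊕ (a4 ⊕ a3)) flattens to a2 ⊕ a4 ⊕ a3
(a1 ⊕ (a2 ⊕ (a4 ⊕ a3))) flattens to a1 ⊕ a2 ⊕ a4 ⊕ a3
((a1 ⊕ (a2 ⊕ (a4 ⊕ a3))) ⊕ a5) flattens to a1 ⊕ a2 ⊕ a4 ⊕ a3 ⊕ a5

a1 ⊕ a2 ⊕ a4 ⊕ a3 ⊕ a5


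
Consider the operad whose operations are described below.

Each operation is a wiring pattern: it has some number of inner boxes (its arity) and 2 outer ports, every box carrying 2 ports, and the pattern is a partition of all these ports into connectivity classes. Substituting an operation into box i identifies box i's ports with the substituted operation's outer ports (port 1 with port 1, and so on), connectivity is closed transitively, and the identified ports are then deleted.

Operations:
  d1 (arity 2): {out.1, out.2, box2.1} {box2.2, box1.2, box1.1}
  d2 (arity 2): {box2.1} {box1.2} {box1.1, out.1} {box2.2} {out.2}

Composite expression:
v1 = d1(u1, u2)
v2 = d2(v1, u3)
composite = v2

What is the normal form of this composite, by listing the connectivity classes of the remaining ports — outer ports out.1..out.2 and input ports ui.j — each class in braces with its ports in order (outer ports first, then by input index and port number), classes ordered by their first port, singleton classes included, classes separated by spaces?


{out.1, u2.1} {out.2} {u1.1, u1.2, u2.2} {u3.1} {u3.2}

Two ports join when wires chain via d2-identified ports.
composing d1 on (u1, u2), with out.j its own outer ports: {out.1, out.2, u2.1} {u1.1, u1.2, u2.2}
composing d2 on (u1, u2, u3), with out.j its own outer ports: {out.1, u2.1} {out.2} {u1.1, u1.2, u2.2} {u3.1} {u3.2}


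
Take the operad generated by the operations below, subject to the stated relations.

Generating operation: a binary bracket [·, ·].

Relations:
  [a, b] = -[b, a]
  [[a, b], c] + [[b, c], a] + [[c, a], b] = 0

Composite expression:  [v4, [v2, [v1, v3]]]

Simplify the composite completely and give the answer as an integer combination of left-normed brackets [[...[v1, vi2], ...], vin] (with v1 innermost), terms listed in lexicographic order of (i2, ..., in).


Left-normed coefficients sit on the v1-initial expansion words.
Composite bracket: [v4, [v2, [v1, v3]]]
Applying ab - ba throughout gives 8 signed words (2^3 = 8).
Keep just the words that open with v1:
  v1v3v2v4 appears with sign +1, giving the term +[[[v1, v3], v2], v4]

[[[v1, v3], v2], v4]


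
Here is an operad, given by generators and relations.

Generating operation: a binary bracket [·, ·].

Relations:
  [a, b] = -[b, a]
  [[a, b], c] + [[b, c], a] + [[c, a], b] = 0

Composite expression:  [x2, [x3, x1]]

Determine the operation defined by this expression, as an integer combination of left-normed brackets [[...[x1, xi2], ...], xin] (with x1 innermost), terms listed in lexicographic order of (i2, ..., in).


[[x1, x3], x2]
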